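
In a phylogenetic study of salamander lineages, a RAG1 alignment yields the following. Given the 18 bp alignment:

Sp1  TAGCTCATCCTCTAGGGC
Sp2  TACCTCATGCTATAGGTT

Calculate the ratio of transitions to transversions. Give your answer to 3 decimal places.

Transitions are A↔G and C↔T; transversions are all other mismatches.
Transitions: 1. Transversions: 4.
R = 1/4 = 0.250.

0.250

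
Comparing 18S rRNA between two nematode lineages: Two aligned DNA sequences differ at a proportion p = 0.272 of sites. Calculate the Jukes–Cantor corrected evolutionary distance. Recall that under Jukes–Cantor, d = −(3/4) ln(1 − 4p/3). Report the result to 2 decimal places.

d = −(3/4) ln(1 − 4p/3) = −0.75 ln(1 − 0.362667) = −0.75 ln(0.637333)
  = −0.75 × (-0.450463) = 0.337847 substitutions/site.

0.34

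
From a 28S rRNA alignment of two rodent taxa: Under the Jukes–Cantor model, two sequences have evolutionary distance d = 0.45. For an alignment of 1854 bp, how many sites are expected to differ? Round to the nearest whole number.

627

Invert JC69: p = (3/4)(1 − e^(−4d/3)) = 0.75 × (1 − e^(-0.6)) = 0.75 × (1 − 0.548812) = 0.338391.
Expected differing sites = pL ≈ 0.338391 × 1854 = 627.376914 ≈ 627.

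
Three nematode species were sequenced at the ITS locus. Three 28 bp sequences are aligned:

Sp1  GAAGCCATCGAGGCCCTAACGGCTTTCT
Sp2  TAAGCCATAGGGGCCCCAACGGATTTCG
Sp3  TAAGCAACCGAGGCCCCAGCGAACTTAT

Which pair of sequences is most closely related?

Sp1 and Sp2

Sp1–Sp2: 6/28 differ, p = 0.214, d = 0.252.
Sp1–Sp3: 9/28 differ, p = 0.321, d = 0.420.
Sp2–Sp3: 9/28 differ, p = 0.321, d = 0.420.
The smallest distance is between Sp1 and Sp2.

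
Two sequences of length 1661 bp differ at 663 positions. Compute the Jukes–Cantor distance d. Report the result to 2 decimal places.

p = 663/1661 ≈ 0.399157.
d = −(3/4) ln(1 − 4p/3) = −0.75 ln(1 − 0.532209) = −0.75 ln(0.467791)
  = −0.75 × (-0.759734) = 0.569801 substitutions/site.

0.57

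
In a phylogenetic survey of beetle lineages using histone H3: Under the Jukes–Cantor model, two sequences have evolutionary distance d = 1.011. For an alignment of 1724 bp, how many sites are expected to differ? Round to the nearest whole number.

Invert JC69: p = (3/4)(1 − e^(−4d/3)) = 0.75 × (1 − e^(-1.348)) = 0.75 × (1 − 0.259759) = 0.555181.
Expected differing sites = pL ≈ 0.555181 × 1724 = 957.132044 ≈ 957.

957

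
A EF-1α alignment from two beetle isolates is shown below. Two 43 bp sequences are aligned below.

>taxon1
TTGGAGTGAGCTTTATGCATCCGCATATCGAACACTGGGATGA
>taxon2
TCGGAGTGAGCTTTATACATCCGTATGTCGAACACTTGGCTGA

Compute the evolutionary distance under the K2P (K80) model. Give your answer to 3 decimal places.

0.157

Of 43 sites, 4 differences are transitions and 2 are transversions, so P = 4/43 ≈ 0.093023 and Q = 2/43 ≈ 0.046512.
Under the Kimura two-parameter model, d = −½ ln(1 − 2P − Q) − ¼ ln(1 − 2Q).
1 − 2P − Q = 0.767442, giving −½ ln(0.767442) = 0.132346.
1 − 2Q = 0.906976, giving −¼ ln(0.906976) = 0.024410.
d = 0.132346 + 0.024410 = 0.156756.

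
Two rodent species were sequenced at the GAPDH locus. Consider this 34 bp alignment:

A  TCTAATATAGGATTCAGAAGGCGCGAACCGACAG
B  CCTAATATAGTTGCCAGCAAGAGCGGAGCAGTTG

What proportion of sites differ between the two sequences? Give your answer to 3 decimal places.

0.412

The sequences differ at 14 of 34 positions.
p = 14/34 = 0.411764… ≈ 0.412 (to 3 d.p.).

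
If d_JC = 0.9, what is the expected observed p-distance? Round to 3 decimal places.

0.524

p = (3/4)(1 − e^(−4d/3)) = 0.75 × (1 − e^(-1.2)) = 0.75 × (1 − 0.301194) = 0.524105.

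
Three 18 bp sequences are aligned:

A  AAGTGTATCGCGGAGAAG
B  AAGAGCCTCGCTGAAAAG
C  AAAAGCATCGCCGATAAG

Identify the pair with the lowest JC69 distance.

B and C

A–B: 5/18 differ, p = 0.278, d = 0.347.
A–C: 5/18 differ, p = 0.278, d = 0.347.
B–C: 4/18 differ, p = 0.222, d = 0.264.
The smallest distance is between B and C.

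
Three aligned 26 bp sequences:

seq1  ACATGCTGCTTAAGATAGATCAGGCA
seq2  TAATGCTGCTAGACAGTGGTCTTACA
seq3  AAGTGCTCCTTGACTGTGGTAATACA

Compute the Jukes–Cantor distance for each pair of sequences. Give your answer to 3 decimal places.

seq1–seq2: 11/26 sites differ → p ≈ 0.423077, d = −0.75 ln(1 − 0.564103) = 0.622762 ≈ 0.623.
seq1–seq3: 12/26 sites differ → p ≈ 0.461538, d = −0.75 ln(1 − 0.615384) = 0.716632 ≈ 0.717.
seq2–seq3: 7/26 sites differ → p ≈ 0.269231, d = −0.75 ln(1 − 0.358975) = 0.333515 ≈ 0.334.

d(seq1,seq2) = 0.623, d(seq1,seq3) = 0.717, d(seq2,seq3) = 0.334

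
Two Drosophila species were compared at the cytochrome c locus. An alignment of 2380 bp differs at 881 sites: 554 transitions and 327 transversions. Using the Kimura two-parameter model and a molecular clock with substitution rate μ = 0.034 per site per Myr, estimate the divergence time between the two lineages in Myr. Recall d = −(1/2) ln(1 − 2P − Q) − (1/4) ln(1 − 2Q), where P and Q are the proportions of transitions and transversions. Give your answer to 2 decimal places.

P = 554/2380 ≈ 0.232773 and Q = 327/2380 ≈ 0.137395.
Under the Kimura two-parameter model, d = −½ ln(1 − 2P − Q) − ¼ ln(1 − 2Q).
1 − 2P − Q = 0.397059, giving −½ ln(0.397059) = 0.461835.
1 − 2Q = 0.72521, giving −¼ ln(0.72521) = 0.080324.
d = 0.461835 + 0.080324 = 0.542159.
Under a molecular clock d = 2μt, so t = d/(2μ) = 0.542159 / (2 × 0.034) = 7.97 Myr.

7.97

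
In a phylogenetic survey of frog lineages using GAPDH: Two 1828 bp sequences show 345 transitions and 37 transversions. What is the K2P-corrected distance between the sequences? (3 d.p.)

0.264

P = 345/1828 ≈ 0.188731 and Q = 37/1828 ≈ 0.020241.
Under the Kimura two-parameter model, d = −½ ln(1 − 2P − Q) − ¼ ln(1 − 2Q).
1 − 2P − Q = 0.602297, giving −½ ln(0.602297) = 0.253502.
1 − 2Q = 0.959518, giving −¼ ln(0.959518) = 0.010331.
d = 0.253502 + 0.010331 = 0.263833.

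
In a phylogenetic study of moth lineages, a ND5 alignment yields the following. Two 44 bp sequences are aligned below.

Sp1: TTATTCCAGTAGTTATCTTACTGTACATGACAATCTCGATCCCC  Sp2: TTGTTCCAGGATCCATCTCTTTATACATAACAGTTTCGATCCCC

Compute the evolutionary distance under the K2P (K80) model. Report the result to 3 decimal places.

0.361

Of 44 sites, 9 differences are transitions and 3 are transversions, so P = 9/44 ≈ 0.204545 and Q = 3/44 ≈ 0.068182.
Under the Kimura two-parameter model, d = −½ ln(1 − 2P − Q) − ¼ ln(1 − 2Q).
1 − 2P − Q = 0.522728, giving −½ ln(0.522728) = 0.324347.
1 − 2Q = 0.863636, giving −¼ ln(0.863636) = 0.036651.
d = 0.324347 + 0.036651 = 0.360998.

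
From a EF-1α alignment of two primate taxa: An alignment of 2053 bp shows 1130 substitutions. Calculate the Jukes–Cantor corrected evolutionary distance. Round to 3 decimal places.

p = 1130/2053 ≈ 0.550414.
d = −(3/4) ln(1 − 4p/3) = −0.75 ln(1 − 0.733885) = −0.75 ln(0.266115)
  = −0.75 × (-1.323827) = 0.992870 substitutions/site.

0.993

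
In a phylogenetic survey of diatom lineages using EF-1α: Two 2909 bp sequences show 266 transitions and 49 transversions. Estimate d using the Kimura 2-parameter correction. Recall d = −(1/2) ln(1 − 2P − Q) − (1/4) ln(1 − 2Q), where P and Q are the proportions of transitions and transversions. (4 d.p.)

0.1200

P = 266/2909 ≈ 0.09144 and Q = 49/2909 ≈ 0.016844.
Under the Kimura two-parameter model, d = −½ ln(1 − 2P − Q) − ¼ ln(1 − 2Q).
1 − 2P − Q = 0.800276, giving −½ ln(0.800276) = 0.111399.
1 − 2Q = 0.966312, giving −¼ ln(0.966312) = 0.008567.
d = 0.111399 + 0.008567 = 0.119966.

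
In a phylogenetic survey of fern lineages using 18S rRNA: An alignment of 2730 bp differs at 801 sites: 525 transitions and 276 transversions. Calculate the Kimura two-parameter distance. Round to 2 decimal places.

P = 525/2730 ≈ 0.192308 and Q = 276/2730 ≈ 0.101099.
Under the Kimura two-parameter model, d = −½ ln(1 − 2P − Q) − ¼ ln(1 − 2Q).
1 − 2P − Q = 0.514285, giving −½ ln(0.514285) = 0.332489.
1 − 2Q = 0.797802, giving −¼ ln(0.797802) = 0.056474.
d = 0.332489 + 0.056474 = 0.388963.

0.39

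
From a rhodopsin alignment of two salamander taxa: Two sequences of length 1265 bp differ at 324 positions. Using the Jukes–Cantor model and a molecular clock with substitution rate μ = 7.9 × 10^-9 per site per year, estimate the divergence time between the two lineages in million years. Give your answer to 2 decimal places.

p = 324/1265 ≈ 0.256126.
d = −(3/4) ln(1 − 4p/3) = −0.75 ln(1 − 0.341501) = −0.75 ln(0.658499)
  = −0.75 × (-0.417792) = 0.313344 substitutions/site.
Under a molecular clock d = 2μt, so t = d/(2μ) = 0.313344 / (2 × 7.9 × 10^-9) = 19.83 million years.

19.83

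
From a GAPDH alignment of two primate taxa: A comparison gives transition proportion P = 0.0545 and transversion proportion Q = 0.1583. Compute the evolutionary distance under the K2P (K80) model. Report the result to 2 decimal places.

Under the Kimura two-parameter model, d = −½ ln(1 − 2P − Q) − ¼ ln(1 − 2Q).
1 − 2P − Q = 0.7327, giving −½ ln(0.7327) = 0.155509.
1 − 2Q = 0.6834, giving −¼ ln(0.6834) = 0.095169.
d = 0.155509 + 0.095169 = 0.250678.

0.25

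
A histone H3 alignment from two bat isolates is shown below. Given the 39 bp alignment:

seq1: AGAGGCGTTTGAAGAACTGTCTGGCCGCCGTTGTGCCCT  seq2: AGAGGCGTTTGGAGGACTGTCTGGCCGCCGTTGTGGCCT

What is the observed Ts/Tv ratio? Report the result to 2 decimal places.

2.00

Transitions are A↔G and C↔T; transversions are all other mismatches.
Transitions: 2. Transversions: 1.
R = 2/1 = 2.00.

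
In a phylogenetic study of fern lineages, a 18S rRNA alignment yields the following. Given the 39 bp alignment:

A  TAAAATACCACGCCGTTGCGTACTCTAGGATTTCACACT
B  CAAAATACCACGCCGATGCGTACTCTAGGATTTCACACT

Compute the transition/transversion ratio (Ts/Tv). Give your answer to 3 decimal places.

Transitions are A↔G and C↔T; transversions are all other mismatches.
Transitions: 1. Transversions: 1.
R = 1/1 = 1.000.

1.000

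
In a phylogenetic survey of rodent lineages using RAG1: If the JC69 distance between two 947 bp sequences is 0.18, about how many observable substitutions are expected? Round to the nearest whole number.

152

Invert JC69: p = (3/4)(1 − e^(−4d/3)) = 0.75 × (1 − e^(-0.24)) = 0.75 × (1 − 0.786628) = 0.160029.
Expected differing sites = pL ≈ 0.160029 × 947 = 151.547463 ≈ 152.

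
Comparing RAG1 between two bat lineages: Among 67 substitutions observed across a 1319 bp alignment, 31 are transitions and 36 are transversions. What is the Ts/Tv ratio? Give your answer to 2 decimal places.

R = 31/36 = 0.861111… ≈ 0.86 (to 2 d.p.).

0.86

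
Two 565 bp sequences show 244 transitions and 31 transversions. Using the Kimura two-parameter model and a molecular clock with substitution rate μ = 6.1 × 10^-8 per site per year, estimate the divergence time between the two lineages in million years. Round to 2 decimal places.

10.52

P = 244/565 ≈ 0.431858 and Q = 31/565 ≈ 0.054867.
Under the Kimura two-parameter model, d = −½ ln(1 − 2P − Q) − ¼ ln(1 − 2Q).
1 − 2P − Q = 0.081417, giving −½ ln(0.081417) = 1.254086.
1 − 2Q = 0.890266, giving −¼ ln(0.890266) = 0.029059.
d = 1.254086 + 0.029059 = 1.283145.
Under a molecular clock d = 2μt, so t = d/(2μ) = 1.283145 / (2 × 6.1 × 10^-8) = 10.52 million years.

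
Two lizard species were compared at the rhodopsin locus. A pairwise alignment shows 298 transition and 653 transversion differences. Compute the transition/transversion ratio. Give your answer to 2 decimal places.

R = 298/653 = 0.456355… ≈ 0.46 (to 2 d.p.).

0.46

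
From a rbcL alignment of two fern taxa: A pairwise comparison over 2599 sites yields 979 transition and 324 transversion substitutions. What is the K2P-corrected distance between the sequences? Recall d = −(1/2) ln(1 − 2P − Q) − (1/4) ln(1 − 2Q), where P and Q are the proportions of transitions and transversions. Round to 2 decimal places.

1.12

P = 979/2599 ≈ 0.376683 and Q = 324/2599 ≈ 0.124663.
Under the Kimura two-parameter model, d = −½ ln(1 − 2P − Q) − ¼ ln(1 − 2Q).
1 − 2P − Q = 0.121971, giving −½ ln(0.121971) = 1.051986.
1 − 2Q = 0.750674, giving −¼ ln(0.750674) = 0.071696.
d = 1.051986 + 0.071696 = 1.123682.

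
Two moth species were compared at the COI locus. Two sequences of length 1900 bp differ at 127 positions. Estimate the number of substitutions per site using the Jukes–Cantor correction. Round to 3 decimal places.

p = 127/1900 ≈ 0.066842.
d = −(3/4) ln(1 − 4p/3) = −0.75 ln(1 − 0.089123) = −0.75 ln(0.910877)
  = −0.75 × (-0.093347) = 0.070010 substitutions/site.

0.070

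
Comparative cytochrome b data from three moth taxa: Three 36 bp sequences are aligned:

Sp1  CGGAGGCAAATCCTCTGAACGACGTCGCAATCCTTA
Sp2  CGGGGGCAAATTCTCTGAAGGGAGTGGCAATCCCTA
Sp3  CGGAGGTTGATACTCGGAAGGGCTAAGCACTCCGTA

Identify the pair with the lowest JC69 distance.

Sp1–Sp2: 7/36 differ, p = 0.194, d = 0.225.
Sp1–Sp3: 12/36 differ, p = 0.333, d = 0.441.
Sp2–Sp3: 12/36 differ, p = 0.333, d = 0.441.
The smallest distance is between Sp1 and Sp2.

Sp1 and Sp2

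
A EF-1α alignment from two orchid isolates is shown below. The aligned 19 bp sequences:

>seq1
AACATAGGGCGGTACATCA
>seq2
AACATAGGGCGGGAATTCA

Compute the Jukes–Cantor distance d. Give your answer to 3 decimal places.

0.177

The sequences differ at 3 of 19 sites (13, 15, 16), so p = 3/19 ≈ 0.157895.
d = −(3/4) ln(1 − 4p/3) = −0.75 ln(1 − 0.210527) = −0.75 ln(0.789473)
  = −0.75 × (-0.236390) = 0.177293 substitutions/site.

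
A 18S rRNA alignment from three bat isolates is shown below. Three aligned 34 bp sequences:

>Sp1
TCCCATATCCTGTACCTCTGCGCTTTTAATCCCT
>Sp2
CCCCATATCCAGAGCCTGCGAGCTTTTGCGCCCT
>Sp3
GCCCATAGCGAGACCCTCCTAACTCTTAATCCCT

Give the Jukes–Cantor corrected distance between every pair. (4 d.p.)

d(Sp1,Sp2) = 0.3734, d(Sp1,Sp3) = 0.4234, d(Sp2,Sp3) = 0.4234

Sp1–Sp2: 10/34 sites differ → p ≈ 0.294118, d = −0.75 ln(1 − 0.392157) = 0.373379 ≈ 0.3734.
Sp1–Sp3: 11/34 sites differ → p ≈ 0.323529, d = −0.75 ln(1 − 0.431372) = 0.423397 ≈ 0.4234.
Sp2–Sp3: 11/34 sites differ → p ≈ 0.323529, d = −0.75 ln(1 − 0.431372) = 0.423397 ≈ 0.4234.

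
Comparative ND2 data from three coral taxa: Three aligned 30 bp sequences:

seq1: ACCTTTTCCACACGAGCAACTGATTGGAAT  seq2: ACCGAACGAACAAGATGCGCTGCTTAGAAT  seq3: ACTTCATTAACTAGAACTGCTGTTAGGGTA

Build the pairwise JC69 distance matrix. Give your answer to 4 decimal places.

seq1–seq2: 13/30 sites differ → p ≈ 0.433333, d = −0.75 ln(1 − 0.577777) = 0.646666 ≈ 0.6467.
seq1–seq3: 15/30 sites differ → p = 0.5, d = −0.75 ln(1 − 0.666667) = 0.823960 ≈ 0.8240.
seq2–seq3: 15/30 sites differ → p = 0.5, d = −0.75 ln(1 − 0.666667) = 0.823960 ≈ 0.8240.

d(seq1,seq2) = 0.6467, d(seq1,seq3) = 0.8240, d(seq2,seq3) = 0.8240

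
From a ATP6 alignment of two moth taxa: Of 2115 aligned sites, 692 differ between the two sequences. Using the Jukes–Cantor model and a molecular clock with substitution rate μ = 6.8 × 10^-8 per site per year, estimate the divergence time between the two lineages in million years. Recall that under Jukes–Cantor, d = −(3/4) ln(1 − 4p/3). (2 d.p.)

p = 692/2115 ≈ 0.327187.
d = −(3/4) ln(1 − 4p/3) = −0.75 ln(1 − 0.436249) = −0.75 ln(0.563751)
  = −0.75 × (-0.573143) = 0.429857 substitutions/site.
Under a molecular clock d = 2μt, so t = d/(2μ) = 0.429857 / (2 × 6.8 × 10^-8) = 3.16 million years.

3.16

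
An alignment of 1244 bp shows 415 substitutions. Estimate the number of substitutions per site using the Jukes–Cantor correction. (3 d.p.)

0.441

p = 415/1244 ≈ 0.333601.
d = −(3/4) ln(1 − 4p/3) = −0.75 ln(1 − 0.444801) = −0.75 ln(0.555199)
  = −0.75 × (-0.588429) = 0.441322 substitutions/site.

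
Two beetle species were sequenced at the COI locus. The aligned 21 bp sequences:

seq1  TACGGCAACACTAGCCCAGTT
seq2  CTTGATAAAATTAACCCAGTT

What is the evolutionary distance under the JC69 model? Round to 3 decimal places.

0.532

The sequences differ at 8 of 21 sites (1, 2, 3, 5, 6, 9, 11, 14), so p = 8/21 ≈ 0.380952.
d = −(3/4) ln(1 − 4p/3) = −0.75 ln(1 − 0.507936) = −0.75 ln(0.492064)
  = −0.75 × (-0.709146) = 0.531860 substitutions/site.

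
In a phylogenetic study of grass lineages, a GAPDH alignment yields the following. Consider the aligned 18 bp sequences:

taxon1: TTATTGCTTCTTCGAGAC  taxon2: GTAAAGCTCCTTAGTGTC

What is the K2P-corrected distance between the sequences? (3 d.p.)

Of 18 sites, 1 differences are transitions and 6 are transversions, so P = 1/18 ≈ 0.055556 and Q = 6/18 ≈ 0.333333.
Under the Kimura two-parameter model, d = −½ ln(1 − 2P − Q) − ¼ ln(1 − 2Q).
1 − 2P − Q = 0.555555, giving −½ ln(0.555555) = 0.293894.
1 − 2Q = 0.333334, giving −¼ ln(0.333334) = 0.274653.
d = 0.293894 + 0.274653 = 0.568547.

0.569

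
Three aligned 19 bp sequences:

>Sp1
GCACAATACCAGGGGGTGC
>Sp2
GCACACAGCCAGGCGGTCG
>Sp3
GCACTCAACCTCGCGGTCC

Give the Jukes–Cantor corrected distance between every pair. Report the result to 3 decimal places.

d(Sp1,Sp2) = 0.410, d(Sp1,Sp3) = 0.507, d(Sp2,Sp3) = 0.324

Sp1–Sp2: 6/19 sites differ → p ≈ 0.315789, d = −0.75 ln(1 − 0.421052) = 0.409907 ≈ 0.410.
Sp1–Sp3: 7/19 sites differ → p ≈ 0.368421, d = −0.75 ln(1 − 0.491228) = 0.506816 ≈ 0.507.
Sp2–Sp3: 5/19 sites differ → p ≈ 0.263158, d = −0.75 ln(1 − 0.350877) = 0.324100 ≈ 0.324.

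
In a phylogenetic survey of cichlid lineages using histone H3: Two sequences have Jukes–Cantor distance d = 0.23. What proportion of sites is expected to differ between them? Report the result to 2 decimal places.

0.20

p = (3/4)(1 − e^(−4d/3)) = 0.75 × (1 − e^(-0.306667)) = 0.75 × (1 − 0.735896) = 0.198078.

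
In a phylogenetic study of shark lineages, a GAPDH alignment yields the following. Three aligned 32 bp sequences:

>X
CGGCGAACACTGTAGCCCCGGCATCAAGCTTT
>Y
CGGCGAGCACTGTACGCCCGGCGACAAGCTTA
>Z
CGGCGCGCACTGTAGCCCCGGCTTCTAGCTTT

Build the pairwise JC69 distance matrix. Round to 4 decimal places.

X–Y: 6/32 sites differ → p = 0.1875, d = −0.75 ln(1 − 0.25) = 0.215762 ≈ 0.2158.
X–Z: 4/32 sites differ → p = 0.125, d = −0.75 ln(1 − 0.166667) = 0.136741 ≈ 0.1367.
Y–Z: 7/32 sites differ → p = 0.21875, d = −0.75 ln(1 − 0.291667) = 0.258631 ≈ 0.2586.

d(X,Y) = 0.2158, d(X,Z) = 0.1367, d(Y,Z) = 0.2586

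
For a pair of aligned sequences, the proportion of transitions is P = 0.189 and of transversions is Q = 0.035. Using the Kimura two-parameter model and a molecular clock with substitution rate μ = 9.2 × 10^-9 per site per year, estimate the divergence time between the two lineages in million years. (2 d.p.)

15.46

Under the Kimura two-parameter model, d = −½ ln(1 − 2P − Q) − ¼ ln(1 − 2Q).
1 − 2P − Q = 0.587, giving −½ ln(0.587) = 0.266365.
1 − 2Q = 0.93, giving −¼ ln(0.93) = 0.018143.
d = 0.266365 + 0.018143 = 0.284508.
Under a molecular clock d = 2μt, so t = d/(2μ) = 0.284508 / (2 × 9.2 × 10^-9) = 15.46 million years.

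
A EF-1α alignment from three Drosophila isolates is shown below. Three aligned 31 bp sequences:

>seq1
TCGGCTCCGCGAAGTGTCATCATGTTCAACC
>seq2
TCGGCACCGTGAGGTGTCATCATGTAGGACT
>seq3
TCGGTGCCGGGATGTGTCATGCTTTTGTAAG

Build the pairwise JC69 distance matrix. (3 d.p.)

d(seq1,seq2) = 0.269, d(seq1,seq3) = 0.481, d(seq2,seq3) = 0.481

seq1–seq2: 7/31 sites differ → p ≈ 0.225806, d = −0.75 ln(1 − 0.301075) = 0.268659 ≈ 0.269.
seq1–seq3: 11/31 sites differ → p ≈ 0.354839, d = −0.75 ln(1 − 0.473119) = 0.480585 ≈ 0.481.
seq2–seq3: 11/31 sites differ → p ≈ 0.354839, d = −0.75 ln(1 − 0.473119) = 0.480585 ≈ 0.481.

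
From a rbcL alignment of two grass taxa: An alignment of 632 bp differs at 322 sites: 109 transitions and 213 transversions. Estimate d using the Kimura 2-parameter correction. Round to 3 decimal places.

P = 109/632 ≈ 0.172468 and Q = 213/632 ≈ 0.337025.
Under the Kimura two-parameter model, d = −½ ln(1 − 2P − Q) − ¼ ln(1 − 2Q).
1 − 2P − Q = 0.318039, giving −½ ln(0.318039) = 0.572791.
1 − 2Q = 0.32595, giving −¼ ln(0.32595) = 0.280253.
d = 0.572791 + 0.280253 = 0.853044.

0.853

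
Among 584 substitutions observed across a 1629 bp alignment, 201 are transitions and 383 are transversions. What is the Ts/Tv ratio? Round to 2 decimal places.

R = 201/383 = 0.524804… ≈ 0.52 (to 2 d.p.).

0.52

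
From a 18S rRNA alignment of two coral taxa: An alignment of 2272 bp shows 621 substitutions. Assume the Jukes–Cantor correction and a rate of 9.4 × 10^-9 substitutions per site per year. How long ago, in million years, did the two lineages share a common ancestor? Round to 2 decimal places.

18.08

p = 621/2272 ≈ 0.273327.
d = −(3/4) ln(1 − 4p/3) = −0.75 ln(1 − 0.364436) = −0.75 ln(0.635564)
  = −0.75 × (-0.453242) = 0.339932 substitutions/site.
Under a molecular clock d = 2μt, so t = d/(2μ) = 0.339932 / (2 × 9.4 × 10^-9) = 18.08 million years.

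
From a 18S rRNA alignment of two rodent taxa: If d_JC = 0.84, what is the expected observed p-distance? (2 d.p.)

0.51

p = (3/4)(1 − e^(−4d/3)) = 0.75 × (1 − e^(-1.12)) = 0.75 × (1 − 0.326280) = 0.505290.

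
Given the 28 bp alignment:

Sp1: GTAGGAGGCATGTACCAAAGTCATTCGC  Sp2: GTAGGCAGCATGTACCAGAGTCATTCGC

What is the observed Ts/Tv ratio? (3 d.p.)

Transitions are A↔G and C↔T; transversions are all other mismatches.
Transitions: 2. Transversions: 1.
R = 2/1 = 2.000.

2.000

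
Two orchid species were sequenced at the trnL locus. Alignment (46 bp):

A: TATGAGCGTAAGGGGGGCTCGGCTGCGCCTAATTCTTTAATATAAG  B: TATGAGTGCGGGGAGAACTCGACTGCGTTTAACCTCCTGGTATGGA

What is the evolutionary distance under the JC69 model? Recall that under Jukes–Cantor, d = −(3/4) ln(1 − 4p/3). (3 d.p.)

The sequences differ at 20 of 46 sites, so p = 20/46 ≈ 0.434783.
d = −(3/4) ln(1 − 4p/3) = −0.75 ln(1 − 0.579711) = −0.75 ln(0.420289)
  = −0.75 × (-0.866813) = 0.650110 substitutions/site.

0.650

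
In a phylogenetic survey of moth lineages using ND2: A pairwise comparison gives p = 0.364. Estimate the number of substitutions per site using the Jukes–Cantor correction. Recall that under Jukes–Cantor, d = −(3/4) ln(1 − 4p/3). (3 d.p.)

0.498

d = −(3/4) ln(1 − 4p/3) = −0.75 ln(1 − 0.485333) = −0.75 ln(0.514667)
  = −0.75 × (-0.664235) = 0.498176 substitutions/site.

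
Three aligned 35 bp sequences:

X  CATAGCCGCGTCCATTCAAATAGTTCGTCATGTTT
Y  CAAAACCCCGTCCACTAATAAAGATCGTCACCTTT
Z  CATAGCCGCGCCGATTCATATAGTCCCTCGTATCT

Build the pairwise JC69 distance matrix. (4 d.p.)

X–Y: 10/35 sites differ → p ≈ 0.285714, d = −0.75 ln(1 − 0.380952) = 0.359679 ≈ 0.3597.
X–Z: 8/35 sites differ → p ≈ 0.228571, d = −0.75 ln(1 − 0.304761) = 0.272625 ≈ 0.2726.
Y–Z: 15/35 sites differ → p ≈ 0.428571, d = −0.75 ln(1 − 0.571428) = 0.635472 ≈ 0.6355.

d(X,Y) = 0.3597, d(X,Z) = 0.2726, d(Y,Z) = 0.6355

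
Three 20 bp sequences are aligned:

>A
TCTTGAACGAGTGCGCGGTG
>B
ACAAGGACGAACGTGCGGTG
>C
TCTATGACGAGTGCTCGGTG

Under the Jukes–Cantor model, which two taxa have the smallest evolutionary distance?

A and C

A–B: 7/20 differ, p = 0.350, d = 0.471.
A–C: 4/20 differ, p = 0.200, d = 0.233.
B–C: 7/20 differ, p = 0.350, d = 0.471.
The smallest distance is between A and C.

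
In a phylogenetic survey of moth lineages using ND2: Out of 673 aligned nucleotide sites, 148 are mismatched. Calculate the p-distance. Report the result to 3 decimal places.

0.220

p = 148/673 = 0.219910… ≈ 0.220 (to 3 d.p.).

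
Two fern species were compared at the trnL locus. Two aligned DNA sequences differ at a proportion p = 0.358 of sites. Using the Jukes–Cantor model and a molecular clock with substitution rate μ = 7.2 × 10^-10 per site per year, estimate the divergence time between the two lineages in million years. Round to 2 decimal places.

d = −(3/4) ln(1 − 4p/3) = −0.75 ln(1 − 0.477333) = −0.75 ln(0.522667)
  = −0.75 × (-0.648811) = 0.486608 substitutions/site.
Under a molecular clock d = 2μt, so t = d/(2μ) = 0.486608 / (2 × 7.2 × 10^-10) = 337.92 million years.

337.92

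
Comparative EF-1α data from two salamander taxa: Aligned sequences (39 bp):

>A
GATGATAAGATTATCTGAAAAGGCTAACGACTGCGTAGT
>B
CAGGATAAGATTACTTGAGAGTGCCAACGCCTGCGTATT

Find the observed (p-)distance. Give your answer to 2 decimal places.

The sequences differ at 10 of 39 positions (sites 1, 3, 14, 15, 19, 21, 22, 25, 30, 38).
p = 10/39 = 0.256410… ≈ 0.26 (to 2 d.p.).

0.26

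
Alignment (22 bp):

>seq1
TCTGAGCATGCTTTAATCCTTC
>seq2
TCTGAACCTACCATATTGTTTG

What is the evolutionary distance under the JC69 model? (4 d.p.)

0.5913

The sequences differ at 9 of 22 sites (6, 8, 10, 12, 13, 16, 18, 19, 22), so p = 9/22 ≈ 0.409091.
d = −(3/4) ln(1 − 4p/3) = −0.75 ln(1 − 0.545455) = −0.75 ln(0.454545)
  = −0.75 × (-0.788458) = 0.591344 substitutions/site.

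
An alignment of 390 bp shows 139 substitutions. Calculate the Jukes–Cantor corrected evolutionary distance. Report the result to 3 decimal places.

0.484

p = 139/390 ≈ 0.35641.
d = −(3/4) ln(1 − 4p/3) = −0.75 ln(1 − 0.475213) = −0.75 ln(0.524787)
  = −0.75 × (-0.644763) = 0.483572 substitutions/site.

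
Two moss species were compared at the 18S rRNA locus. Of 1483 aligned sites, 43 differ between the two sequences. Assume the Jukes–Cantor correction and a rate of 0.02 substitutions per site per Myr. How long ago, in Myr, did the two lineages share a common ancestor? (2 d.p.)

0.74

p = 43/1483 ≈ 0.028995.
d = −(3/4) ln(1 − 4p/3) = −0.75 ln(1 − 0.03866) = −0.75 ln(0.96134)
  = −0.75 × (-0.039427) = 0.029570 substitutions/site.
Under a molecular clock d = 2μt, so t = d/(2μ) = 0.029570 / (2 × 0.02) = 0.74 Myr.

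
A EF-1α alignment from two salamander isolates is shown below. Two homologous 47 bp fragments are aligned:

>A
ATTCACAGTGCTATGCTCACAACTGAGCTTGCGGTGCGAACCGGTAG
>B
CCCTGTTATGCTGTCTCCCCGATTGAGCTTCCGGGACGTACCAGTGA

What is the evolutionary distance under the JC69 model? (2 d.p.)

The sequences differ at 22 of 47 sites, so p = 22/47 ≈ 0.468085.
d = −(3/4) ln(1 − 4p/3) = −0.75 ln(1 − 0.624113) = −0.75 ln(0.375887)
  = −0.75 × (-0.978467) = 0.733850 substitutions/site.

0.73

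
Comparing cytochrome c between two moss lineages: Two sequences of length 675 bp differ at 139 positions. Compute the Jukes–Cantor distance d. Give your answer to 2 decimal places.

0.24

p = 139/675 ≈ 0.205926.
d = −(3/4) ln(1 − 4p/3) = −0.75 ln(1 − 0.274568) = −0.75 ln(0.725432)
  = −0.75 × (-0.320988) = 0.240741 substitutions/site.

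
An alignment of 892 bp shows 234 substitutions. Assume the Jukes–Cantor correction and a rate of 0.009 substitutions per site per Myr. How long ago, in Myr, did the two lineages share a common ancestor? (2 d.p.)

p = 234/892 ≈ 0.262332.
d = −(3/4) ln(1 − 4p/3) = −0.75 ln(1 − 0.349776) = −0.75 ln(0.650224)
  = −0.75 × (-0.430438) = 0.322829 substitutions/site.
Under a molecular clock d = 2μt, so t = d/(2μ) = 0.322829 / (2 × 0.009) = 17.93 Myr.

17.93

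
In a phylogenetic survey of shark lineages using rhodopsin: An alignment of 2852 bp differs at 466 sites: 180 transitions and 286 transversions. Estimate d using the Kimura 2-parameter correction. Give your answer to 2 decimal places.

0.18

P = 180/2852 ≈ 0.063114 and Q = 286/2852 ≈ 0.100281.
Under the Kimura two-parameter model, d = −½ ln(1 − 2P − Q) − ¼ ln(1 − 2Q).
1 − 2P − Q = 0.773491, giving −½ ln(0.773491) = 0.128421.
1 − 2Q = 0.799438, giving −¼ ln(0.799438) = 0.055962.
d = 0.128421 + 0.055962 = 0.184383.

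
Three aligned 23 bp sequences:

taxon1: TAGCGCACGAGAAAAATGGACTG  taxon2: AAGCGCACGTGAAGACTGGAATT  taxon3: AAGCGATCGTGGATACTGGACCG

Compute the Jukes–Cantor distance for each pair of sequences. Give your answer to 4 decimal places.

d(taxon1,taxon2) = 0.3206, d(taxon1,taxon3) = 0.4674, d(taxon2,taxon3) = 0.3904

taxon1–taxon2: 6/23 sites differ → p ≈ 0.26087, d = −0.75 ln(1 − 0.347827) = 0.320584 ≈ 0.3206.
taxon1–taxon3: 8/23 sites differ → p ≈ 0.347826, d = −0.75 ln(1 − 0.463768) = 0.467391 ≈ 0.4674.
taxon2–taxon3: 7/23 sites differ → p ≈ 0.304348, d = −0.75 ln(1 − 0.405797) = 0.390401 ≈ 0.3904.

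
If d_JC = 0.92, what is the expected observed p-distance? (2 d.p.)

0.53

p = (3/4)(1 − e^(−4d/3)) = 0.75 × (1 − e^(-1.226667)) = 0.75 × (1 − 0.293268) = 0.530049.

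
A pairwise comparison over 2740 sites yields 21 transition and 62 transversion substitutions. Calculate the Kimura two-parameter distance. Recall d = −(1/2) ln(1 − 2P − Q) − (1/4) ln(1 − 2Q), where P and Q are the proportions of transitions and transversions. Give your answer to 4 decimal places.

0.0309

P = 21/2740 ≈ 0.007664 and Q = 62/2740 ≈ 0.022628.
Under the Kimura two-parameter model, d = −½ ln(1 − 2P − Q) − ¼ ln(1 − 2Q).
1 − 2P − Q = 0.962044, giving −½ ln(0.962044) = 0.019348.
1 − 2Q = 0.954744, giving −¼ ln(0.954744) = 0.011578.
d = 0.019348 + 0.011578 = 0.030926.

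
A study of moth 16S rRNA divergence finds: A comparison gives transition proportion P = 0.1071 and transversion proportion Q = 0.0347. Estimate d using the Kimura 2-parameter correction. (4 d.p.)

Under the Kimura two-parameter model, d = −½ ln(1 − 2P − Q) − ¼ ln(1 − 2Q).
1 − 2P − Q = 0.7511, giving −½ ln(0.7511) = 0.143108.
1 − 2Q = 0.9306, giving −¼ ln(0.9306) = 0.017981.
d = 0.143108 + 0.017981 = 0.161089.

0.1611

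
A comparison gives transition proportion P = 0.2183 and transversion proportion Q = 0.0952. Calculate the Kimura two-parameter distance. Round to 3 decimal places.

0.432

Under the Kimura two-parameter model, d = −½ ln(1 − 2P − Q) − ¼ ln(1 − 2Q).
1 − 2P − Q = 0.4682, giving −½ ln(0.4682) = 0.379430.
1 − 2Q = 0.8096, giving −¼ ln(0.8096) = 0.052804.
d = 0.379430 + 0.052804 = 0.432234.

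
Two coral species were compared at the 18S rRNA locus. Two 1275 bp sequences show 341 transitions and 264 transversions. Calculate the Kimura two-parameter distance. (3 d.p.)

0.811

P = 341/1275 ≈ 0.267451 and Q = 264/1275 ≈ 0.207059.
Under the Kimura two-parameter model, d = −½ ln(1 − 2P − Q) − ¼ ln(1 − 2Q).
1 − 2P − Q = 0.258039, giving −½ ln(0.258039) = 0.677322.
1 − 2Q = 0.585882, giving −¼ ln(0.585882) = 0.133659.
d = 0.677322 + 0.133659 = 0.810981.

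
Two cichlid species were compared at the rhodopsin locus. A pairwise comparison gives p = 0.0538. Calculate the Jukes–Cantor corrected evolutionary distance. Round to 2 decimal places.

d = −(3/4) ln(1 − 4p/3) = −0.75 ln(1 − 0.071733) = −0.75 ln(0.928267)
  = −0.75 × (-0.074436) = 0.055827 substitutions/site.

0.06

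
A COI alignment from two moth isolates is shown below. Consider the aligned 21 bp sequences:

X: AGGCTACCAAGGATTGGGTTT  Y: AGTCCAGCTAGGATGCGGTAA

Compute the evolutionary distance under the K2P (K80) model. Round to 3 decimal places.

Of 21 sites, 1 differences are transitions and 7 are transversions, so P = 1/21 ≈ 0.047619 and Q = 7/21 ≈ 0.333333.
Under the Kimura two-parameter model, d = −½ ln(1 − 2P − Q) − ¼ ln(1 − 2Q).
1 − 2P − Q = 0.571429, giving −½ ln(0.571429) = 0.279808.
1 − 2Q = 0.333334, giving −¼ ln(0.333334) = 0.274653.
d = 0.279808 + 0.274653 = 0.554461.

0.554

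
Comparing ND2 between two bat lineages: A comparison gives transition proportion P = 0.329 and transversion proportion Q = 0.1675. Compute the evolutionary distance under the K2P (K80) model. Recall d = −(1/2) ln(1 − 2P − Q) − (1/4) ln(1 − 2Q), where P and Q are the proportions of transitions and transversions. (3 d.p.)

Under the Kimura two-parameter model, d = −½ ln(1 − 2P − Q) − ¼ ln(1 − 2Q).
1 − 2P − Q = 0.1745, giving −½ ln(0.1745) = 0.872915.
1 − 2Q = 0.665, giving −¼ ln(0.665) = 0.101992.
d = 0.872915 + 0.101992 = 0.974907.

0.975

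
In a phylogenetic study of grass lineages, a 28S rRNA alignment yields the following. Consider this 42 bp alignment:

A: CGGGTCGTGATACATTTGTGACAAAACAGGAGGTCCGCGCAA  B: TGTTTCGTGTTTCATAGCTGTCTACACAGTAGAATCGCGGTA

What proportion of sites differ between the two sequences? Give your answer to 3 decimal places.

The sequences differ at 17 of 42 positions.
p = 17/42 = 0.404761… ≈ 0.405 (to 3 d.p.).

0.405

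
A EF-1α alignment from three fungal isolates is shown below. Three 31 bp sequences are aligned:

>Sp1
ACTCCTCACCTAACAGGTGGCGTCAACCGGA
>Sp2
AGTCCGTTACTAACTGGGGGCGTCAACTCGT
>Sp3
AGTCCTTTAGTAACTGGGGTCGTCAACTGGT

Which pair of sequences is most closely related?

Sp2 and Sp3

Sp1–Sp2: 10/31 differ, p = 0.323, d = 0.422.
Sp1–Sp3: 10/31 differ, p = 0.323, d = 0.422.
Sp2–Sp3: 4/31 differ, p = 0.129, d = 0.142.
The smallest distance is between Sp2 and Sp3.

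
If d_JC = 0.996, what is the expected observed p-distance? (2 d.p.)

0.55

p = (3/4)(1 − e^(−4d/3)) = 0.75 × (1 − e^(-1.328)) = 0.75 × (1 − 0.265007) = 0.551245.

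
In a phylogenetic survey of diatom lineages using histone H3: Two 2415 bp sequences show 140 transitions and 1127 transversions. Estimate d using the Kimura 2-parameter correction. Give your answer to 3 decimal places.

P = 140/2415 ≈ 0.057971 and Q = 1127/2415 ≈ 0.466667.
Under the Kimura two-parameter model, d = −½ ln(1 − 2P − Q) − ¼ ln(1 − 2Q).
1 − 2P − Q = 0.417391, giving −½ ln(0.417391) = 0.436866.
1 − 2Q = 0.066666, giving −¼ ln(0.066666) = 0.677015.
d = 0.436866 + 0.677015 = 1.113881.

1.114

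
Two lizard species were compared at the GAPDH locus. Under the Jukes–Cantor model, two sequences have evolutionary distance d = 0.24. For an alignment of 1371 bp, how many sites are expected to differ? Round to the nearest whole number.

282

Invert JC69: p = (3/4)(1 − e^(−4d/3)) = 0.75 × (1 − e^(-0.32)) = 0.75 × (1 − 0.726149) = 0.205388.
Expected differing sites = pL ≈ 0.205388 × 1371 = 281.586948 ≈ 282.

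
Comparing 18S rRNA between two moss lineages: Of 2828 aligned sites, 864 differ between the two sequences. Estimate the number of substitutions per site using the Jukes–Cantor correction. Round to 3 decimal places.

p = 864/2828 ≈ 0.305516.
d = −(3/4) ln(1 − 4p/3) = −0.75 ln(1 − 0.407355) = −0.75 ln(0.592645)
  = −0.75 × (-0.523160) = 0.392370 substitutions/site.

0.392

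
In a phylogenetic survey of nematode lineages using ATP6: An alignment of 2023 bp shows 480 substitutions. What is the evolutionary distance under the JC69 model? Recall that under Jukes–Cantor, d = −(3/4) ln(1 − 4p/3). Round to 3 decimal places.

p = 480/2023 ≈ 0.237271.
d = −(3/4) ln(1 − 4p/3) = −0.75 ln(1 − 0.316361) = −0.75 ln(0.683639)
  = −0.75 × (-0.380325) = 0.285244 substitutions/site.

0.285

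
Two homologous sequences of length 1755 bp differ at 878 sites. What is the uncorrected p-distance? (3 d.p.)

0.500

p = 878/1755 = 0.500284… ≈ 0.500 (to 3 d.p.).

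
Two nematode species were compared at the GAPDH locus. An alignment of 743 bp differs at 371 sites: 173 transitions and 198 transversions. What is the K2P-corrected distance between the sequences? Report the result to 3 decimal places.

P = 173/743 ≈ 0.23284 and Q = 198/743 ≈ 0.266487.
Under the Kimura two-parameter model, d = −½ ln(1 − 2P − Q) − ¼ ln(1 − 2Q).
1 − 2P − Q = 0.267833, giving −½ ln(0.267833) = 0.658696.
1 − 2Q = 0.467026, giving −¼ ln(0.467026) = 0.190343.
d = 0.658696 + 0.190343 = 0.849039.

0.849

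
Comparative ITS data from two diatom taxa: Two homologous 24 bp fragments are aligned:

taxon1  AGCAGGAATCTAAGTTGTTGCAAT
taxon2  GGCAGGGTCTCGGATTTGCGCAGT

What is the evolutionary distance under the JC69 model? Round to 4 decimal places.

The sequences differ at 13 of 24 sites, so p = 13/24 ≈ 0.541667.
d = −(3/4) ln(1 − 4p/3) = −0.75 ln(1 − 0.722223) = −0.75 ln(0.277777)
  = −0.75 × (-1.280937) = 0.960703 substitutions/site.

0.9607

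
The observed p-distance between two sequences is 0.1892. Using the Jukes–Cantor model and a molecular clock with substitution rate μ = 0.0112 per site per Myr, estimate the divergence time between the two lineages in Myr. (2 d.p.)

d = −(3/4) ln(1 − 4p/3) = −0.75 ln(1 − 0.252267) = −0.75 ln(0.747733)
  = −0.75 × (-0.290709) = 0.218032 substitutions/site.
Under a molecular clock d = 2μt, so t = d/(2μ) = 0.218032 / (2 × 0.0112) = 9.73 Myr.

9.73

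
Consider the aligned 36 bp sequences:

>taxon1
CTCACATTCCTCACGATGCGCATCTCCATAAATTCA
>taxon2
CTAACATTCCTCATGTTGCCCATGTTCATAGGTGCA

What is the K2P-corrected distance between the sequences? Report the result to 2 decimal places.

Of 36 sites, 4 differences are transitions and 5 are transversions, so P = 4/36 ≈ 0.111111 and Q = 5/36 ≈ 0.138889.
Under the Kimura two-parameter model, d = −½ ln(1 − 2P − Q) − ¼ ln(1 − 2Q).
1 − 2P − Q = 0.638889, giving −½ ln(0.638889) = 0.224012.
1 − 2Q = 0.722222, giving −¼ ln(0.722222) = 0.081356.
d = 0.224012 + 0.081356 = 0.305368.

0.31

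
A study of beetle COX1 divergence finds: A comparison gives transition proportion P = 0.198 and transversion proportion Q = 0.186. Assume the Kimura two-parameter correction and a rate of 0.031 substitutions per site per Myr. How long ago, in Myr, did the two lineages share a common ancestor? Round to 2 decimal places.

8.91

Under the Kimura two-parameter model, d = −½ ln(1 − 2P − Q) − ¼ ln(1 − 2Q).
1 − 2P − Q = 0.418, giving −½ ln(0.418) = 0.436137.
1 − 2Q = 0.628, giving −¼ ln(0.628) = 0.116304.
d = 0.436137 + 0.116304 = 0.552441.
Under a molecular clock d = 2μt, so t = d/(2μ) = 0.552441 / (2 × 0.031) = 8.91 Myr.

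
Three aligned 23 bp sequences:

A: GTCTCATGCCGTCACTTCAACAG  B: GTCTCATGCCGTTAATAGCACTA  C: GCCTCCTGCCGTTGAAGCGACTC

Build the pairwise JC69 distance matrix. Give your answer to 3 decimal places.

d(A,B) = 0.390, d(A,C) = 0.650, d(B,C) = 0.467

A–B: 7/23 sites differ → p ≈ 0.304348, d = −0.75 ln(1 − 0.405797) = 0.390401 ≈ 0.390.
A–C: 10/23 sites differ → p ≈ 0.434783, d = −0.75 ln(1 − 0.579711) = 0.650110 ≈ 0.650.
B–C: 8/23 sites differ → p ≈ 0.347826, d = −0.75 ln(1 − 0.463768) = 0.467391 ≈ 0.467.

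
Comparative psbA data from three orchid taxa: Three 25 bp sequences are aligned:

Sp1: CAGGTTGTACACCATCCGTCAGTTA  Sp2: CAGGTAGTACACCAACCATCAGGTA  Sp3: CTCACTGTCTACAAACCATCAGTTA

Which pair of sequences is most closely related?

Sp1 and Sp2

Sp1–Sp2: 4/25 differ, p = 0.160, d = 0.180.
Sp1–Sp3: 9/25 differ, p = 0.360, d = 0.490.
Sp2–Sp3: 9/25 differ, p = 0.360, d = 0.490.
The smallest distance is between Sp1 and Sp2.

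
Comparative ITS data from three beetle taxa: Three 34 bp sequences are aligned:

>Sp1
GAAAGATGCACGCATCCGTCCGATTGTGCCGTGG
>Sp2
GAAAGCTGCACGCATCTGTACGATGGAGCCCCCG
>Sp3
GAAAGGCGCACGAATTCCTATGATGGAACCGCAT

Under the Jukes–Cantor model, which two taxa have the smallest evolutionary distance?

Sp1–Sp2: 8/34 differ, p = 0.235, d = 0.282.
Sp1–Sp3: 13/34 differ, p = 0.382, d = 0.535.
Sp2–Sp3: 11/34 differ, p = 0.324, d = 0.423.
The smallest distance is between Sp1 and Sp2.

Sp1 and Sp2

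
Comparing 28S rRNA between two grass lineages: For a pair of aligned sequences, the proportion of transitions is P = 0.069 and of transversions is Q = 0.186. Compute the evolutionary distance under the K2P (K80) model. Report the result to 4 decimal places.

0.3121

Under the Kimura two-parameter model, d = −½ ln(1 − 2P − Q) − ¼ ln(1 − 2Q).
1 − 2P − Q = 0.676, giving −½ ln(0.676) = 0.195781.
1 − 2Q = 0.628, giving −¼ ln(0.628) = 0.116304.
d = 0.195781 + 0.116304 = 0.312085.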